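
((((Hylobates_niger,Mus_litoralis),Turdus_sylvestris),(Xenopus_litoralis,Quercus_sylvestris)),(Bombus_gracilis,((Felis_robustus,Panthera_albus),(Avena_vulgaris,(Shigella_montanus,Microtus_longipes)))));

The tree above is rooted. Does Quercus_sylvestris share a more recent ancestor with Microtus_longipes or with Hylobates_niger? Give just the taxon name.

Hylobates_niger

The MRCA of Quercus_sylvestris and Hylobates_niger subtends (((Hylobates_niger,Mus_litoralis),Turdus_sylvestris),(Xenopus_litoralis,Quercus_sylvestris)) (5 taxa).
The MRCA of Quercus_sylvestris and Microtus_longipes is the root, subtending the entire tree (11 taxa).
The first is nested inside the second, so Quercus_sylvestris shares a more recent common ancestor with Hylobates_niger.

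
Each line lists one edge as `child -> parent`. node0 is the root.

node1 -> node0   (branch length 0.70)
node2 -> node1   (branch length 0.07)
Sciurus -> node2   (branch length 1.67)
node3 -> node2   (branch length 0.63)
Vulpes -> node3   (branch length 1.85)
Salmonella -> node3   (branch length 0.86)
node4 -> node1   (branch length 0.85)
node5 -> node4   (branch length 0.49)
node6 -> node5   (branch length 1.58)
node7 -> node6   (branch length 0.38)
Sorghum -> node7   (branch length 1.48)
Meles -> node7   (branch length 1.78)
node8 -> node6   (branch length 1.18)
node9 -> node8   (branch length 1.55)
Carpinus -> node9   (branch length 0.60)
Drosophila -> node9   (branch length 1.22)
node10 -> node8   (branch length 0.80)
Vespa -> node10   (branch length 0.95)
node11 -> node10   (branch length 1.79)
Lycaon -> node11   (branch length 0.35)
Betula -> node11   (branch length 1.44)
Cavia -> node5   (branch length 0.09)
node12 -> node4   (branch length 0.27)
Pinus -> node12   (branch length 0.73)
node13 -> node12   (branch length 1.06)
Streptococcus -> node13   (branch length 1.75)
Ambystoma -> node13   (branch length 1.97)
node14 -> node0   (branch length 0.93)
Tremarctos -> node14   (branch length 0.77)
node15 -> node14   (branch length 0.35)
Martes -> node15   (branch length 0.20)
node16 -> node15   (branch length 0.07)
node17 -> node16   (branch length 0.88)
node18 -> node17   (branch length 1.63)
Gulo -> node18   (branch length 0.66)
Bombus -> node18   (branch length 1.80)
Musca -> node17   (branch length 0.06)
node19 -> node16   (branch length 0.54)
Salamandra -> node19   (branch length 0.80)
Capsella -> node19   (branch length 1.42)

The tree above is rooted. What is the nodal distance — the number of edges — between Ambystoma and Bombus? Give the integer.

The MRCA of Ambystoma and Bombus is the root of the tree.
From Ambystoma up to that node: 5 branches. From Bombus up to the same node: 6 branches. Total: 5 + 6 = 11.

11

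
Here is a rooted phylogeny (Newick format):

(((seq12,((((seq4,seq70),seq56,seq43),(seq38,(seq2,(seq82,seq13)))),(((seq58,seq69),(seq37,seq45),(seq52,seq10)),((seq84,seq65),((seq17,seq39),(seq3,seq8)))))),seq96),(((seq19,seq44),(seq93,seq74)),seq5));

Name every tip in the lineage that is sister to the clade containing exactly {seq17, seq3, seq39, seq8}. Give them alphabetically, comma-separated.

The clade containing exactly {seq17, seq3, seq39, seq8} attaches to the tree at the node subtending ((seq84,seq65),((seq17,seq39),(seq3,seq8))).
The other lineage descending from that same node — the sister group — is (seq84,seq65); its 2 tips in alphabetical order are the answer.

seq65, seq84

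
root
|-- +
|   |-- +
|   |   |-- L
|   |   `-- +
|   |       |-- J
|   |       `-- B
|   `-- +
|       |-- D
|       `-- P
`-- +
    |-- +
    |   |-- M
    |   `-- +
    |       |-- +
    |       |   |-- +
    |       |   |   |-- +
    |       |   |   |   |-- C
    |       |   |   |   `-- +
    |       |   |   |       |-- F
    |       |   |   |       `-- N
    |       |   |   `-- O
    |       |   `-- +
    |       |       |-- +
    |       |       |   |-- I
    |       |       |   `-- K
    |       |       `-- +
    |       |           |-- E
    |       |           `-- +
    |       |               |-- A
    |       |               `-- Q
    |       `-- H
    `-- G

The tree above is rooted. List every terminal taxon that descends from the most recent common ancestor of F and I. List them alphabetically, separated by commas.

A, C, E, F, I, K, N, O, Q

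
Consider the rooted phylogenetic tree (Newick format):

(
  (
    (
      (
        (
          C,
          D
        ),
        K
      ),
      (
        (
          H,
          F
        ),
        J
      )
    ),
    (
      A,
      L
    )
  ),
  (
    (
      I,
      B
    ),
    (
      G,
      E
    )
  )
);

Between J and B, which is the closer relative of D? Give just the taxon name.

J

The MRCA of D and J subtends (((C,D),K),((H,F),J)) (6 taxa).
The MRCA of D and B is the root, subtending the entire tree (12 taxa).
The first is nested inside the second, so D shares a more recent common ancestor with J.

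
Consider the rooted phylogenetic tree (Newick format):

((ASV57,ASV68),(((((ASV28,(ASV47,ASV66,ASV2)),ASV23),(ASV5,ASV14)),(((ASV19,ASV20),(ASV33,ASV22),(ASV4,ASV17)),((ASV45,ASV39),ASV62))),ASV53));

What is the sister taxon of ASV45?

ASV39

ASV45 attaches to the tree at the node subtending (ASV45,ASV39).
The other lineage descending from that same node — the sister group — is the single tip ASV39.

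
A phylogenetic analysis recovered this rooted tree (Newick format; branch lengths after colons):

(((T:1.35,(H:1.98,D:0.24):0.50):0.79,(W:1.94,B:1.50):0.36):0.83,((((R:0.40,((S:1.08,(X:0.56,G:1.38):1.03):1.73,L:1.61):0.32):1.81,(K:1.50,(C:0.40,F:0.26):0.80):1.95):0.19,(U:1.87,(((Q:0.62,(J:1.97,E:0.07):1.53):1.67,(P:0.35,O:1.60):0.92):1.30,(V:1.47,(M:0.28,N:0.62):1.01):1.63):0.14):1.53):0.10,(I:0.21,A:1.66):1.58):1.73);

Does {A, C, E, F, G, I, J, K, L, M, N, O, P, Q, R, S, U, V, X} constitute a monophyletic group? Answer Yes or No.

Yes

The most recent common ancestor of these taxa subtends ((((R,((S,(X,G)),L)),(K,(C,F))),(U,(((Q,(J,E)),(P,O)),(V,(M,N))))),(I,A)).
That clade has exactly 19 tips — every listed taxon and nothing else — so the group is monophyletic.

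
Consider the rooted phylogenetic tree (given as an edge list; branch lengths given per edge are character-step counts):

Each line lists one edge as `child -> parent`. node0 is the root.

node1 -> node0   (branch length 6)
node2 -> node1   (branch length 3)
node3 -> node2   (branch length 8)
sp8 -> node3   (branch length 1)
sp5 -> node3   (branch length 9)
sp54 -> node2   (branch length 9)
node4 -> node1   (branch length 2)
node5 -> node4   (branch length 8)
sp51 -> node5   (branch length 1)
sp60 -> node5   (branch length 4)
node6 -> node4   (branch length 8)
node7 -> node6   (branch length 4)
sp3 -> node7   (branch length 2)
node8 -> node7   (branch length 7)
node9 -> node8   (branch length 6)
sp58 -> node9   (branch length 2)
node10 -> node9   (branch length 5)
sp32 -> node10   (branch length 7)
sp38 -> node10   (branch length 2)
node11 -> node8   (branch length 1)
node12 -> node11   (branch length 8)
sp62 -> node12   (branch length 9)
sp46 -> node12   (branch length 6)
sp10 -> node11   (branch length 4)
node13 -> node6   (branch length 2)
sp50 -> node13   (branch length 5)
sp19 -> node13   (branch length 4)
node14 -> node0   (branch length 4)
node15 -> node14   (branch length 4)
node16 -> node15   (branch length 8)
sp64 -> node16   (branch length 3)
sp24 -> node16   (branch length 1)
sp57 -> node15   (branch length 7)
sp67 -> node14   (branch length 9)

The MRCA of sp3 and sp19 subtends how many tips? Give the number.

The MRCA of sp3 and sp19 is the node subtending ((sp3,((sp58,(sp32,sp38)),((sp62,sp46),sp10))),(sp50,sp19)).
That clade contains 9 terminal taxa: sp10, sp19, sp3, sp32, sp38, sp46, sp50, sp58, sp62.

9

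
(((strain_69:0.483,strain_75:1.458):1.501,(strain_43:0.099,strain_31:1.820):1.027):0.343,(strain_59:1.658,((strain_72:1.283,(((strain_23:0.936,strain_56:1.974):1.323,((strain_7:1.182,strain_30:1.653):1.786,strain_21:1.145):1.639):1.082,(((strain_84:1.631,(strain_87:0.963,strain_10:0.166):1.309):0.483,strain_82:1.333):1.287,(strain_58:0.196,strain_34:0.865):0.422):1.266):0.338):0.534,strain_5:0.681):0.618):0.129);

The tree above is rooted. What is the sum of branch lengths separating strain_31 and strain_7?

The path runs strain_31 → … → MRCA → … → strain_7; the MRCA is the root of the tree.
Branch lengths along that path: 1.820 + 1.027 + 0.343 + 0.129 + 0.618 + 0.534 + 0.338 + 1.082 + 1.639 + 1.786 + 1.182 = 10.498.

10.498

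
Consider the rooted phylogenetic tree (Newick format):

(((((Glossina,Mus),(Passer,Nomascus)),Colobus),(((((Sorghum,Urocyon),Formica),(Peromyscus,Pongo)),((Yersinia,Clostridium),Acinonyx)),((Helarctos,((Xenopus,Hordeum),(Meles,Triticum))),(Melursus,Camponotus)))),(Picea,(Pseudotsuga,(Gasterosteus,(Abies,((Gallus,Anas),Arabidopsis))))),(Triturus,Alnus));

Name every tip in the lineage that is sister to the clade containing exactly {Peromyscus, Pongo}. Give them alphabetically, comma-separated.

Formica, Sorghum, Urocyon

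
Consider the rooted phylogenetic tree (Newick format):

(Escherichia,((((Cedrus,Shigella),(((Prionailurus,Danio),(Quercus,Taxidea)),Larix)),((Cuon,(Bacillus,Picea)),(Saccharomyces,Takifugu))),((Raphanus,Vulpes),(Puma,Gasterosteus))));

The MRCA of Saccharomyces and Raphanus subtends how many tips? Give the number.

The MRCA of Saccharomyces and Raphanus is the node subtending ((((Cedrus,Shigella),(((Prionailurus,Danio),(Quercus,Taxidea)),Larix)),((Cuon,(Bacillus,Picea)),(Saccharomyces,Takifugu))),((Raphanus,Vulpes),(Puma,Gasterosteus))).
That clade contains 16 terminal taxa: Bacillus, Cedrus, Cuon, Danio, Gasterosteus, Larix, Picea, Prionailurus, Puma, Quercus, Raphanus, Saccharomyces, Shigella, Takifugu, Taxidea, Vulpes.

16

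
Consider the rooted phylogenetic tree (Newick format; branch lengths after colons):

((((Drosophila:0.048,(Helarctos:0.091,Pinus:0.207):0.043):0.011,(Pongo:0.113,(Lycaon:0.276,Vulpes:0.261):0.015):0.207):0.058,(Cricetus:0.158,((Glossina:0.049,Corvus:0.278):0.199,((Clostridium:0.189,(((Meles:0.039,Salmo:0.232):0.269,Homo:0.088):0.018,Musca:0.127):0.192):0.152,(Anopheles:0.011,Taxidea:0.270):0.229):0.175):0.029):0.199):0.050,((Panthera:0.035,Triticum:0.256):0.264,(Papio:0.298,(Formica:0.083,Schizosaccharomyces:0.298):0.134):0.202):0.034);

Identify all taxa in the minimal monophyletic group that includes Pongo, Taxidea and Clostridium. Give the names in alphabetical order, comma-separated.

Anopheles, Clostridium, Corvus, Cricetus, Drosophila, Glossina, Helarctos, Homo, Lycaon, Meles, Musca, Pinus, Pongo, Salmo, Taxidea, Vulpes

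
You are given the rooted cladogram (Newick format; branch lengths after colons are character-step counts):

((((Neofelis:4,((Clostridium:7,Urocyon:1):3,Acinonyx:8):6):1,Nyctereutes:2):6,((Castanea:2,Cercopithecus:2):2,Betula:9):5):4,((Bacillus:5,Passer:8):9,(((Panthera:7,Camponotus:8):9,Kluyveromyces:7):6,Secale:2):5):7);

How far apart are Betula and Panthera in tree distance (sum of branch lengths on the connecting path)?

52

The path runs Betula → … → MRCA → … → Panthera; the MRCA is the root of the tree.
Branch lengths along that path: 9 + 5 + 4 + 7 + 5 + 6 + 9 + 7 = 52.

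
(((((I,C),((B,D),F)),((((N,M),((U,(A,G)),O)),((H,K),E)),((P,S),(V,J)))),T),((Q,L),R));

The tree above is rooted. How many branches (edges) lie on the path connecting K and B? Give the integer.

The MRCA of K and B is the node subtending (((I,C),((B,D),F)),((((N,M),((U,(A,G)),O)),((H,K),E)),((P,S),(V,J)))).
From K up to that node: 5 branches. From B up to the same node: 4 branches. Total: 5 + 4 = 9.

9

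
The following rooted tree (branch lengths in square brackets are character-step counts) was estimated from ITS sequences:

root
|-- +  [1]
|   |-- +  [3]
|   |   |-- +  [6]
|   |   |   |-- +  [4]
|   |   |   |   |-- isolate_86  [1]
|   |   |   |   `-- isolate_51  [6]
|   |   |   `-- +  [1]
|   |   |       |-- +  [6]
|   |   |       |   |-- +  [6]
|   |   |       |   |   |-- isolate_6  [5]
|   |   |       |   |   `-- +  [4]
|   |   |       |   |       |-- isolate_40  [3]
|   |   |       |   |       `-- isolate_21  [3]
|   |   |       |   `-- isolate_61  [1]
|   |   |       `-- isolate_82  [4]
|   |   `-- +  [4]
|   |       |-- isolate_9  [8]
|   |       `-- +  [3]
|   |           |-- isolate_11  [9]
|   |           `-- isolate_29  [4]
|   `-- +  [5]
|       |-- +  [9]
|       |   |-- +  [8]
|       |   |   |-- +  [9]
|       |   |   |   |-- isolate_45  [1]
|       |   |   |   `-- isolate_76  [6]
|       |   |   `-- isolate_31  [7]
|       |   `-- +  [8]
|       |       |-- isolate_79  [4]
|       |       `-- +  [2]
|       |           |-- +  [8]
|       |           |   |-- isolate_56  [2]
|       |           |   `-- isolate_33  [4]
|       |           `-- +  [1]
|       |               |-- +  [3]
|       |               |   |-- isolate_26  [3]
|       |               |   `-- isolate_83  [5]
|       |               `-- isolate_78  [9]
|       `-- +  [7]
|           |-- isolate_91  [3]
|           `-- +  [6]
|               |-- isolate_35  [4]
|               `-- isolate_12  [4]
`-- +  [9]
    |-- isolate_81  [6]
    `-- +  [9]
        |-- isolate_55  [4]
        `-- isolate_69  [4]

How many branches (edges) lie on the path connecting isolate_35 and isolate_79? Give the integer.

6

The MRCA of isolate_35 and isolate_79 is the node subtending ((((isolate_45,isolate_76),isolate_31),(isolate_79,((isolate_56,isolate_33),((isolate_26,isolate_83),isolate_78)))),(isolate_91,(isolate_35,isolate_12))).
From isolate_35 up to that node: 3 branches. From isolate_79 up to the same node: 3 branches. Total: 3 + 3 = 6.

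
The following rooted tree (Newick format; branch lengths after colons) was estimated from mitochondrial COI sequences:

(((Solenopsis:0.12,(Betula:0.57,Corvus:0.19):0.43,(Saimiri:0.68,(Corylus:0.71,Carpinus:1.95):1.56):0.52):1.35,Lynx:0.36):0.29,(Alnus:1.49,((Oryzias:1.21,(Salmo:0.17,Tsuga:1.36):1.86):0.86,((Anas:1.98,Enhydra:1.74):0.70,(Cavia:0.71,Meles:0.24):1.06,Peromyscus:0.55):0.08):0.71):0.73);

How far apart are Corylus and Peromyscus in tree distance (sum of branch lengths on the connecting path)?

6.50

The path runs Corylus → … → MRCA → … → Peromyscus; the MRCA is the root of the tree.
Branch lengths along that path: 0.71 + 1.56 + 0.52 + 1.35 + 0.29 + 0.73 + 0.71 + 0.08 + 0.55 = 6.50.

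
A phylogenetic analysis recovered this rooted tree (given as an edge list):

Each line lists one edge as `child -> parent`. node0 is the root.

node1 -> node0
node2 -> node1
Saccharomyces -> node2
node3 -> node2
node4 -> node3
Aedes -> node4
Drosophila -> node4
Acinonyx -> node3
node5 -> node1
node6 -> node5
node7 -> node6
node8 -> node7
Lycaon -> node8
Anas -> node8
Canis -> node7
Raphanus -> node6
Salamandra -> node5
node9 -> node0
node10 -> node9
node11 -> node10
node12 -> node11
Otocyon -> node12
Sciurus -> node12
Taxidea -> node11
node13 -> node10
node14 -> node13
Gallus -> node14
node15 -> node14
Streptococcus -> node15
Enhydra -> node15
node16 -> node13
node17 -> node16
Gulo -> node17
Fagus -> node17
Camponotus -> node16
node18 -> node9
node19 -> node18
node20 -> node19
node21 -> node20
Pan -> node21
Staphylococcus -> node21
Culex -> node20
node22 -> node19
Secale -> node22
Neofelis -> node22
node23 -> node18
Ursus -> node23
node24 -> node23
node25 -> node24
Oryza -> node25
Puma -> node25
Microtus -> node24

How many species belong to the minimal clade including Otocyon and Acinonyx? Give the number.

27

The MRCA of Otocyon and Acinonyx is the root, so the clade is the entire tree.
That clade contains 27 terminal taxa: Acinonyx, Aedes, Anas, Camponotus, Canis, Culex, Drosophila, Enhydra, Fagus, Gallus, Gulo, Lycaon, Microtus, Neofelis, Oryza, Otocyon, Pan, Puma, Raphanus, Saccharomyces, Salamandra, Sciurus, Secale, Staphylococcus, Streptococcus, Taxidea, Ursus.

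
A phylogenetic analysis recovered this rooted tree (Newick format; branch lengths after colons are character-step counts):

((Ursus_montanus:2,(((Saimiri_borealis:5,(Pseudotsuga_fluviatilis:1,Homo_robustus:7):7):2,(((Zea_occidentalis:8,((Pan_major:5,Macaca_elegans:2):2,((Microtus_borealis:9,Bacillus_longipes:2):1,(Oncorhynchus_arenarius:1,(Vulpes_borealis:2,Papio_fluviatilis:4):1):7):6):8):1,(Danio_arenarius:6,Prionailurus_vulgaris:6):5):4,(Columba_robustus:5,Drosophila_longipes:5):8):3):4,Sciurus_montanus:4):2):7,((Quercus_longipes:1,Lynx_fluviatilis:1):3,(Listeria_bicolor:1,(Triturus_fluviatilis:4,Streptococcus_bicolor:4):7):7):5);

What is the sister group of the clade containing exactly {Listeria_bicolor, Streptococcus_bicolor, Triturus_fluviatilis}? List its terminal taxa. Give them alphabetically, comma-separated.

Lynx_fluviatilis, Quercus_longipes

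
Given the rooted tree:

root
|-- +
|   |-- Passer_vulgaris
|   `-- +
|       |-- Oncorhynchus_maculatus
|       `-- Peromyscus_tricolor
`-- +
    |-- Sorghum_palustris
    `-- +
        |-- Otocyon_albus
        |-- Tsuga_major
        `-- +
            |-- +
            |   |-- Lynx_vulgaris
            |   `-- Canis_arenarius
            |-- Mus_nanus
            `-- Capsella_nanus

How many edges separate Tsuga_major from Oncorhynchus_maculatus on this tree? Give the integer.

The MRCA of Tsuga_major and Oncorhynchus_maculatus is the root of the tree.
From Tsuga_major up to that node: 3 branches. From Oncorhynchus_maculatus up to the same node: 3 branches. Total: 3 + 3 = 6.

6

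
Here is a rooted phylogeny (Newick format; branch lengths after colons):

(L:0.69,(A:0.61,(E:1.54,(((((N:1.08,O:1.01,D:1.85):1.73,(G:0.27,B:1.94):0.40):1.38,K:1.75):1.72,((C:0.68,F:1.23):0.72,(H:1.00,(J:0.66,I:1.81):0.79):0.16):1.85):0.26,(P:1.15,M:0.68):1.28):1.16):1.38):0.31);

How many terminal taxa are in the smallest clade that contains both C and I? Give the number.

5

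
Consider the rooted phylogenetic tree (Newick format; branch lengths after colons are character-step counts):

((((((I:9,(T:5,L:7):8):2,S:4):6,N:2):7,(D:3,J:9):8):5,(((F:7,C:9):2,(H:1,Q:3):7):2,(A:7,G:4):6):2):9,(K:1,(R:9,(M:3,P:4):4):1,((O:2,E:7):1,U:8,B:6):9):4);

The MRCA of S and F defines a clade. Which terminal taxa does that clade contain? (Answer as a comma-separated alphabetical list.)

A, C, D, F, G, H, I, J, L, N, Q, S, T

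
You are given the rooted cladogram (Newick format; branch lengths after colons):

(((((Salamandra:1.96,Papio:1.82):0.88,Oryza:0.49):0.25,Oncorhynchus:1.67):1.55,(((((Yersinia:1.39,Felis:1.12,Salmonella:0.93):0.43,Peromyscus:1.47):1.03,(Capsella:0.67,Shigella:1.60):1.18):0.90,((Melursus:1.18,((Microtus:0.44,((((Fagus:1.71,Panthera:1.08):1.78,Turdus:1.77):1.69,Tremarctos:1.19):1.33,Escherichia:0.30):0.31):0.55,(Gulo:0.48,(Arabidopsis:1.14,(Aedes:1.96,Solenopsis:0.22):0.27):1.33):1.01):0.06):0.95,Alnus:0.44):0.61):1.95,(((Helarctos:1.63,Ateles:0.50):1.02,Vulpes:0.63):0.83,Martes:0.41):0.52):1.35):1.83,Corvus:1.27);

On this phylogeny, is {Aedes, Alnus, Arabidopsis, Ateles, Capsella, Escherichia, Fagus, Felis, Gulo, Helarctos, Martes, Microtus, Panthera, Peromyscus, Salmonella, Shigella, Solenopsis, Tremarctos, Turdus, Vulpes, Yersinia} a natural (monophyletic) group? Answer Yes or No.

No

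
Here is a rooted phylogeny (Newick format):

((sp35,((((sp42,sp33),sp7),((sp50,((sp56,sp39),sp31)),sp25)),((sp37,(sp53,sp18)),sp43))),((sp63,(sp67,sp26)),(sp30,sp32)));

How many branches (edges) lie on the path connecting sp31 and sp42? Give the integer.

The MRCA of sp31 and sp42 is the node subtending (((sp42,sp33),sp7),((sp50,((sp56,sp39),sp31)),sp25)).
From sp31 up to that node: 4 branches. From sp42 up to the same node: 3 branches. Total: 4 + 3 = 7.

7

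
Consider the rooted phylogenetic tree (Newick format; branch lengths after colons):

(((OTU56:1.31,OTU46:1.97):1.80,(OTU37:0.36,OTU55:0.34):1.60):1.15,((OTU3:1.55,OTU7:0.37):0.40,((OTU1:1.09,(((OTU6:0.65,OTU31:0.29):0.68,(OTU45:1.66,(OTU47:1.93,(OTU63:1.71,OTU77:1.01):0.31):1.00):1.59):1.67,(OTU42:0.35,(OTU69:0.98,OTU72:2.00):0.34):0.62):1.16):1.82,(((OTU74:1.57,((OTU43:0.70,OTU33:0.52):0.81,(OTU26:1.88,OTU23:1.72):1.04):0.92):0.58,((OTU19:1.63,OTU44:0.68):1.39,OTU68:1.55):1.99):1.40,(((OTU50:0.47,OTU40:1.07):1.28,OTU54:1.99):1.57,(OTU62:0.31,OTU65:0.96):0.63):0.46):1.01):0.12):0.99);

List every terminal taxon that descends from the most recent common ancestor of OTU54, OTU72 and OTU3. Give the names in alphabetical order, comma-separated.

Tracing OTU54: it sits inside ((OTU50,OTU40),OTU54).
Tracing OTU72: it sits inside (OTU69,OTU72).
Tracing OTU3: it sits inside (OTU3,OTU7).
The smallest clade enclosing all 3 is ((OTU3,OTU7),((OTU1,(((OTU6,OTU31),(OTU45,(OTU47,(OTU63,OTU77)))),(OTU42,(OTU69,OTU72)))),(((OTU74,((OTU43,OTU33),(OTU26,OTU23))),((OTU19,OTU44),OTU68)),(((OTU50,OTU40),OTU54),(OTU62,OTU65))))); the answer is its 25 terminal taxa in alphabetical order.

OTU1, OTU19, OTU23, OTU26, OTU3, OTU31, OTU33, OTU40, OTU42, OTU43, OTU44, OTU45, OTU47, OTU50, OTU54, OTU6, OTU62, OTU63, OTU65, OTU68, OTU69, OTU7, OTU72, OTU74, OTU77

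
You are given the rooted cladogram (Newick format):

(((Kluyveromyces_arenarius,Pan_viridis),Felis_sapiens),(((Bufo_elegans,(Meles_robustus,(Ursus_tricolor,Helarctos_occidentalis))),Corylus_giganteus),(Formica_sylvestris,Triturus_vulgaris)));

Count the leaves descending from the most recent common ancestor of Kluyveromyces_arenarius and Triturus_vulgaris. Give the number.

The MRCA of Kluyveromyces_arenarius and Triturus_vulgaris is the root, so the clade is the entire tree.
That clade contains 10 terminal taxa: Bufo_elegans, Corylus_giganteus, Felis_sapiens, Formica_sylvestris, Helarctos_occidentalis, Kluyveromyces_arenarius, Meles_robustus, Pan_viridis, Triturus_vulgaris, Ursus_tricolor.

10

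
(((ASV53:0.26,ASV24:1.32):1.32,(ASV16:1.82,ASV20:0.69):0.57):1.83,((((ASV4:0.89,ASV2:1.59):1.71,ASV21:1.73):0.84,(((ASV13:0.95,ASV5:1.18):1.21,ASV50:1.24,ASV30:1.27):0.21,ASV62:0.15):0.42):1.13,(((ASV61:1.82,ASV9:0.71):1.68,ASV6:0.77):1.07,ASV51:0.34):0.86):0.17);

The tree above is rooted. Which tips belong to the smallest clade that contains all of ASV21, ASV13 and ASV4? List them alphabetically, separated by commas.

ASV13, ASV2, ASV21, ASV30, ASV4, ASV5, ASV50, ASV62

Tracing ASV21: it sits inside ((ASV4,ASV2),ASV21).
Tracing ASV13: it sits inside (ASV13,ASV5).
Tracing ASV4: it sits inside (ASV4,ASV2).
The smallest clade enclosing all 3 is (((ASV4,ASV2),ASV21),(((ASV13,ASV5),ASV50,ASV30),ASV62)); the answer is its 8 terminal taxa in alphabetical order.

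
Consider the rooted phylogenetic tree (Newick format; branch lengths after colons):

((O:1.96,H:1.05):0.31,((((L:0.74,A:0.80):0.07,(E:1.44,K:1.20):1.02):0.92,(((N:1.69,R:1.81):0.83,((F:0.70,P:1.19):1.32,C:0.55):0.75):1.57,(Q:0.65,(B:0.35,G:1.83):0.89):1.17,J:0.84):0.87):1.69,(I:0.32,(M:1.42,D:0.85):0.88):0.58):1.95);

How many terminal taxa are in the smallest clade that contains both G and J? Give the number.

The MRCA of G and J is the node subtending (((N,R),((F,P),C)),(Q,(B,G)),J).
That clade contains 9 terminal taxa: B, C, F, G, J, N, P, Q, R.

9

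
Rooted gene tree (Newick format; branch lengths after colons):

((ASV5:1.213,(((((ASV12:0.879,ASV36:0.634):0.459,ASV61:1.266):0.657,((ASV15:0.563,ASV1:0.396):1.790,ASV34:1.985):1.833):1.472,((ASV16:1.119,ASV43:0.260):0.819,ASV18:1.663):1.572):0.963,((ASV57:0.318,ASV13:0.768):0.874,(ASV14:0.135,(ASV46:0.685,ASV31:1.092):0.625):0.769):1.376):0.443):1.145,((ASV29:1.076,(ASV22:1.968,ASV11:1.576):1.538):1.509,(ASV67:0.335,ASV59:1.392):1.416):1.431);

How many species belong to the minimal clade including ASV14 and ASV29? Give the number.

20

The MRCA of ASV14 and ASV29 is the root, so the clade is the entire tree.
That clade contains 20 terminal taxa: ASV1, ASV11, ASV12, ASV13, ASV14, ASV15, ASV16, ASV18, ASV22, ASV29, ASV31, ASV34, ASV36, ASV43, ASV46, ASV5, ASV57, ASV59, ASV61, ASV67.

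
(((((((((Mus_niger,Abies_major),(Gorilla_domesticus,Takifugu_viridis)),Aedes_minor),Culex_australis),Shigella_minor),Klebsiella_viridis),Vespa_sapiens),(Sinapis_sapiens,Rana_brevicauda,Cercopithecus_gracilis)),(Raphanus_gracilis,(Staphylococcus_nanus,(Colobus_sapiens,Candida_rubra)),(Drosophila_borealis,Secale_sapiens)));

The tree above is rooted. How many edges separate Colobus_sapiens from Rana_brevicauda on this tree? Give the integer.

The MRCA of Colobus_sapiens and Rana_brevicauda is the root of the tree.
From Colobus_sapiens up to that node: 4 branches. From Rana_brevicauda up to the same node: 3 branches. Total: 4 + 3 = 7.

7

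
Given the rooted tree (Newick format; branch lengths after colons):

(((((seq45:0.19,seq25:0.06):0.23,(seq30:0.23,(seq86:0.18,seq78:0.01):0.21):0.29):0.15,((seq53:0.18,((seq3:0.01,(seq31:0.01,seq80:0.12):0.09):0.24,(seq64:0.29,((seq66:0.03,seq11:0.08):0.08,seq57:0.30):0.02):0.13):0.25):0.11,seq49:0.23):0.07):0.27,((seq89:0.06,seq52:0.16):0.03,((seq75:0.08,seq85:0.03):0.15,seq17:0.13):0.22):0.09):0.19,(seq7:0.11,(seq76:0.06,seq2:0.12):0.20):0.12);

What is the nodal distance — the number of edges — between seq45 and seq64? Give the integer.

The MRCA of seq45 and seq64 is the node subtending (((seq45,seq25),(seq30,(seq86,seq78))),((seq53,((seq3,(seq31,seq80)),(seq64,((seq66,seq11),seq57)))),seq49)).
From seq45 up to that node: 3 branches. From seq64 up to the same node: 5 branches. Total: 3 + 5 = 8.

8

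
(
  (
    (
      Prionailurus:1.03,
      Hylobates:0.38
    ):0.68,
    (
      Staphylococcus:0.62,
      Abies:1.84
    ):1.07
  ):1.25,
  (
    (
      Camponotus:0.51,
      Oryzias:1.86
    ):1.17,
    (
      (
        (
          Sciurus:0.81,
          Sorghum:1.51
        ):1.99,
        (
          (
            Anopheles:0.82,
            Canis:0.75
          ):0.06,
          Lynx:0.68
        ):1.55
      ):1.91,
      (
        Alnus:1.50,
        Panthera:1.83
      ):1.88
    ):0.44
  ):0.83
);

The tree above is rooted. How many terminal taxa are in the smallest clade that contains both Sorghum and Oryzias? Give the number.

9

The MRCA of Sorghum and Oryzias is the node subtending ((Camponotus,Oryzias),(((Sciurus,Sorghum),((Anopheles,Canis),Lynx)),(Alnus,Panthera))).
That clade contains 9 terminal taxa: Alnus, Anopheles, Camponotus, Canis, Lynx, Oryzias, Panthera, Sciurus, Sorghum.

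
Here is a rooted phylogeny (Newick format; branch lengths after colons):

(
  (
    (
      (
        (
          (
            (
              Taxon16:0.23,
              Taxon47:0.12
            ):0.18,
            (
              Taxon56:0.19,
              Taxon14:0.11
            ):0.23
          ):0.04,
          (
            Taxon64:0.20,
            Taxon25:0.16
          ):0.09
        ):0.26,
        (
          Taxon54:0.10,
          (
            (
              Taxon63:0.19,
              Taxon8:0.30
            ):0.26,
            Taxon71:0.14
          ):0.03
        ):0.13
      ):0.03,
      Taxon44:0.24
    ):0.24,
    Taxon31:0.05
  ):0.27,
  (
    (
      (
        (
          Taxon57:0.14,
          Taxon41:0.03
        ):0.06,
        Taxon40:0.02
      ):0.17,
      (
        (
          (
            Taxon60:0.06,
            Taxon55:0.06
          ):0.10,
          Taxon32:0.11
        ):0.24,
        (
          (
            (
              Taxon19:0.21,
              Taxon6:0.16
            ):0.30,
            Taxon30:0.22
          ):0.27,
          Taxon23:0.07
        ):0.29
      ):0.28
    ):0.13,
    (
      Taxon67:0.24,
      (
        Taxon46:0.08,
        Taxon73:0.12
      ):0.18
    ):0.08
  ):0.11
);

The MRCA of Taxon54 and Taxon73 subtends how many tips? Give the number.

25

The MRCA of Taxon54 and Taxon73 is the root, so the clade is the entire tree.
That clade contains 25 terminal taxa: Taxon14, Taxon16, Taxon19, Taxon23, Taxon25, Taxon30, Taxon31, Taxon32, Taxon40, Taxon41, Taxon44, Taxon46, Taxon47, Taxon54, Taxon55, Taxon56, Taxon57, Taxon6, Taxon60, Taxon63, Taxon64, Taxon67, Taxon71, Taxon73, Taxon8.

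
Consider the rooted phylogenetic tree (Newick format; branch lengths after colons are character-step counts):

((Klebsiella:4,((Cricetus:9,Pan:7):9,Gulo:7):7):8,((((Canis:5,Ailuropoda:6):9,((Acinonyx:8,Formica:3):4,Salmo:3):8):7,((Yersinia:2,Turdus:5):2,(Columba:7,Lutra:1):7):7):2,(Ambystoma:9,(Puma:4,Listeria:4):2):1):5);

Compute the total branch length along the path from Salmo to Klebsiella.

37

The path runs Salmo → … → MRCA → … → Klebsiella; the MRCA is the root of the tree.
Branch lengths along that path: 3 + 8 + 7 + 2 + 5 + 8 + 4 = 37.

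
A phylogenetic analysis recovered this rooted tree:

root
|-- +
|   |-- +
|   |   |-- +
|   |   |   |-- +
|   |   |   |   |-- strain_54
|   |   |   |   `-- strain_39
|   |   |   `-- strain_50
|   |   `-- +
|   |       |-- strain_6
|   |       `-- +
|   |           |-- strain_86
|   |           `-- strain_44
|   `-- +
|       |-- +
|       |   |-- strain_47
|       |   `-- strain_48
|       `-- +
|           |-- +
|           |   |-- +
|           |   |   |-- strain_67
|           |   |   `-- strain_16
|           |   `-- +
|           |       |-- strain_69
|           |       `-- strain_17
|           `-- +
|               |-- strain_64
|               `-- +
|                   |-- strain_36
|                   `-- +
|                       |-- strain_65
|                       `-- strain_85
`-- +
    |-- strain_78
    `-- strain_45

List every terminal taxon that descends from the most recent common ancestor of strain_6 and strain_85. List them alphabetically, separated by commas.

strain_16, strain_17, strain_36, strain_39, strain_44, strain_47, strain_48, strain_50, strain_54, strain_6, strain_64, strain_65, strain_67, strain_69, strain_85, strain_86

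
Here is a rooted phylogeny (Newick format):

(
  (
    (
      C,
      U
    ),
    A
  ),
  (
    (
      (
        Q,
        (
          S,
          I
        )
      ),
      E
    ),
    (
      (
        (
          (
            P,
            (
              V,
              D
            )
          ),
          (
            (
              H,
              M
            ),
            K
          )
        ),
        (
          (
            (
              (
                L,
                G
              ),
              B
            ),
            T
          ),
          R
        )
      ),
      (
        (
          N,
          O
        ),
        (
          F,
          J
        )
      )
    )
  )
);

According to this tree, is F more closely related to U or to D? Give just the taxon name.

The MRCA of F and D subtends ((((P,(V,D)),((H,M),K)),((((L,G),B),T),R)),((N,O),(F,J))) (15 taxa).
The MRCA of F and U is the root, subtending the entire tree (22 taxa).
The first is nested inside the second, so F shares a more recent common ancestor with D.

D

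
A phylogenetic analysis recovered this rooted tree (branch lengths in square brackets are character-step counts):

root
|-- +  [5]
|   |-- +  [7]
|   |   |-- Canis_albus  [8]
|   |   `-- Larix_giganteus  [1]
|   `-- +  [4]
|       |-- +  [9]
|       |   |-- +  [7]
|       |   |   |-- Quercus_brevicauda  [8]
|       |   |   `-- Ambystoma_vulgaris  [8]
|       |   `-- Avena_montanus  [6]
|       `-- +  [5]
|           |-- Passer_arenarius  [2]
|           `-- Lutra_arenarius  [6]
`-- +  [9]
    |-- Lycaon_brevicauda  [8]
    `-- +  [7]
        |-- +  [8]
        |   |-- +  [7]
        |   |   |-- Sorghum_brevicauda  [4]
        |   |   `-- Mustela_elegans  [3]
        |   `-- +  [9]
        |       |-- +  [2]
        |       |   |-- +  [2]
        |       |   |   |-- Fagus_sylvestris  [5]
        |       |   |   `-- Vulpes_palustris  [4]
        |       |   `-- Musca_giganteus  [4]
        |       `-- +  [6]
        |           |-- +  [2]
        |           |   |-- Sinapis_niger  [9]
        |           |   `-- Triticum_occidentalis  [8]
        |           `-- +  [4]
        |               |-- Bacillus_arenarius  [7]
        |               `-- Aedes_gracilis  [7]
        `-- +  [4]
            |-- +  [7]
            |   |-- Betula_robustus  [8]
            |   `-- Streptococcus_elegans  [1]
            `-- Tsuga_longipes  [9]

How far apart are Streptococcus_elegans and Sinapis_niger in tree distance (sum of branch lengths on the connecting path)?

46

The path runs Streptococcus_elegans → … → MRCA → … → Sinapis_niger; the MRCA is the node subtending (((Sorghum_brevicauda,Mustela_elegans),(((Fagus_sylvestris,Vulpes_palustris),Musca_giganteus),((Sinapis_niger,Triticum_occidentalis),(Bacillus_arenarius,Aedes_gracilis)))),((Betula_robustus,Streptococcus_elegans),Tsuga_longipes)).
Branch lengths along that path: 1 + 7 + 4 + 8 + 9 + 6 + 2 + 9 = 46.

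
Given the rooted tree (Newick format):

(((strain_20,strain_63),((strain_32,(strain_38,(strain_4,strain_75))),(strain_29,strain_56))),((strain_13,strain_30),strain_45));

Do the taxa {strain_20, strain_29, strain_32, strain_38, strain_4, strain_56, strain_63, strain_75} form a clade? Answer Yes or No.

The most recent common ancestor of these taxa subtends ((strain_20,strain_63),((strain_32,(strain_38,(strain_4,strain_75))),(strain_29,strain_56))).
That clade has exactly 8 tips — every listed taxon and nothing else — so the group is monophyletic.

Yes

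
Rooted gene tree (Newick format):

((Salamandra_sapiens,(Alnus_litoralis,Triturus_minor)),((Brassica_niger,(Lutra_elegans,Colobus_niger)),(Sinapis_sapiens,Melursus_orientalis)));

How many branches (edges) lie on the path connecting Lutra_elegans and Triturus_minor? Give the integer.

7

The MRCA of Lutra_elegans and Triturus_minor is the root of the tree.
From Lutra_elegans up to that node: 4 branches. From Triturus_minor up to the same node: 3 branches. Total: 4 + 3 = 7.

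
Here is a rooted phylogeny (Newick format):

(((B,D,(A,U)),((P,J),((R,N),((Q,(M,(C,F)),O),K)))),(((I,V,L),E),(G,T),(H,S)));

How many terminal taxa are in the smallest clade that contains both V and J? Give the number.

22

The MRCA of V and J is the root, so the clade is the entire tree.
That clade contains 22 terminal taxa: A, B, C, D, E, F, G, H, I, J, K, L, M, N, O, P, Q, R, S, T, U, V.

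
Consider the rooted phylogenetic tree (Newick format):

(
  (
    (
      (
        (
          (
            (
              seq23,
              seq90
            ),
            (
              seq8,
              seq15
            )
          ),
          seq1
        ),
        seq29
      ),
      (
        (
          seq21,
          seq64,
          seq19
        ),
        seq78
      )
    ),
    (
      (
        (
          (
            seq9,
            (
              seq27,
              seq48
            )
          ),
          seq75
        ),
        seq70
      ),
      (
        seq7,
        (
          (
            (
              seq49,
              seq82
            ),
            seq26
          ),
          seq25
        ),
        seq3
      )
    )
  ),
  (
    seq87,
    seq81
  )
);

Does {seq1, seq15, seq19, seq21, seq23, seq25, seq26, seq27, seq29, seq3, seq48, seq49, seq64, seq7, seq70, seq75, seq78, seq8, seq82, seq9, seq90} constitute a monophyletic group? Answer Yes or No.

The most recent common ancestor of these taxa subtends ((((((seq23,seq90),(seq8,seq15)),seq1),seq29),((seq21,seq64,seq19),seq78)),((((seq9,(seq27,seq48)),seq75),seq70),(seq7,(((seq49,seq82),seq26),seq25),seq3))).
That clade has exactly 21 tips — every listed taxon and nothing else — so the group is monophyletic.

Yes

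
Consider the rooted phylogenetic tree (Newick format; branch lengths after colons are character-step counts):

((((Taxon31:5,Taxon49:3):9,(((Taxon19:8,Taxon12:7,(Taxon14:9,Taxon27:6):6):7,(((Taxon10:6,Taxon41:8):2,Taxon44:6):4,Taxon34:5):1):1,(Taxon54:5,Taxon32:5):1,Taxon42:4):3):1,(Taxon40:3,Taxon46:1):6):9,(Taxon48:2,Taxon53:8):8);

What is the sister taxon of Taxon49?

Taxon49 attaches to the tree at the node subtending (Taxon31,Taxon49).
The other lineage descending from that same node — the sister group — is the single tip Taxon31.

Taxon31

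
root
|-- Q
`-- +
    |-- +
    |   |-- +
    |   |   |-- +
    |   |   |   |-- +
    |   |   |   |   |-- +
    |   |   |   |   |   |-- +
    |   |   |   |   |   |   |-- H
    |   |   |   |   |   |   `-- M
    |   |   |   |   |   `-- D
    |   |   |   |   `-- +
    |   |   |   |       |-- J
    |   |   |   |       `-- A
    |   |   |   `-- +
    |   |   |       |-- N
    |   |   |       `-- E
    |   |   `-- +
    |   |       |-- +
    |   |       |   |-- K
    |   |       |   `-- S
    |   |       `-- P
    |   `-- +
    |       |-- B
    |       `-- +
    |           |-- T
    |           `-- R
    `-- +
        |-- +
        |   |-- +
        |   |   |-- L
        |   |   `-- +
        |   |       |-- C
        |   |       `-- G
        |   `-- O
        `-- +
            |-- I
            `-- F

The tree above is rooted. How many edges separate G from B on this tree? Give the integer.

The MRCA of G and B is the node subtending (((((((H,M),D),(J,A)),(N,E)),((K,S),P)),(B,(T,R))),(((L,(C,G)),O),(I,F))).
From G up to that node: 5 branches. From B up to the same node: 3 branches. Total: 5 + 3 = 8.

8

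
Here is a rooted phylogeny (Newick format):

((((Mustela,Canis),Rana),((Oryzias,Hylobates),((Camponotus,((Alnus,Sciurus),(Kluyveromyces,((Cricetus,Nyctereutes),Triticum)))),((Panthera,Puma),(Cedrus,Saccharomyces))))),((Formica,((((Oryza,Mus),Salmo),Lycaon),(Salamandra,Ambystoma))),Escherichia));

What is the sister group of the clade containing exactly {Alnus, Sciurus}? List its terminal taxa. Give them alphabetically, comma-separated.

The clade containing exactly {Alnus, Sciurus} attaches to the tree at the node subtending ((Alnus,Sciurus),(Kluyveromyces,((Cricetus,Nyctereutes),Triticum))).
The other lineage descending from that same node — the sister group — is (Kluyveromyces,((Cricetus,Nyctereutes),Triticum)); its 4 tips in alphabetical order are the answer.

Cricetus, Kluyveromyces, Nyctereutes, Triticum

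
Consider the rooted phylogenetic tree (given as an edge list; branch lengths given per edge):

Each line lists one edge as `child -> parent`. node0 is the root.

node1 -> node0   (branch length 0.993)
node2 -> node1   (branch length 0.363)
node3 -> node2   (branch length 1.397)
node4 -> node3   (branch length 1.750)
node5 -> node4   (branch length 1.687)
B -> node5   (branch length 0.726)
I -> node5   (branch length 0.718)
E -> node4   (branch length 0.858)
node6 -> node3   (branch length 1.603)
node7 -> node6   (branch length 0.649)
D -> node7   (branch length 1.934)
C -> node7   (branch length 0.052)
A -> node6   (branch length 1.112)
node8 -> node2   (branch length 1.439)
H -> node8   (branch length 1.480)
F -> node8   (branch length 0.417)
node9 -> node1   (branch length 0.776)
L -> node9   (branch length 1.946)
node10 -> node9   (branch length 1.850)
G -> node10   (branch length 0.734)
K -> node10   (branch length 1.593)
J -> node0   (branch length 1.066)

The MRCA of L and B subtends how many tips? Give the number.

11

The MRCA of L and B is the node subtending (((((B,I),E),((D,C),A)),(H,F)),(L,(G,K))).
That clade contains 11 terminal taxa: A, B, C, D, E, F, G, H, I, K, L.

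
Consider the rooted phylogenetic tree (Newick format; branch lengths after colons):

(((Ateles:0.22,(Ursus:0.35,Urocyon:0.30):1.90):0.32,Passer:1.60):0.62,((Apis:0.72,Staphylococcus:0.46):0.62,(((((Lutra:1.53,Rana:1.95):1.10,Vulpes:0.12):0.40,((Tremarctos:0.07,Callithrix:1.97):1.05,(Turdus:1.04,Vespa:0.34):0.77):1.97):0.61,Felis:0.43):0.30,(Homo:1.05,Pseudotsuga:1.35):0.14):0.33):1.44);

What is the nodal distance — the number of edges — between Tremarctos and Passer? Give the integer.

9

The MRCA of Tremarctos and Passer is the root of the tree.
From Tremarctos up to that node: 7 branches. From Passer up to the same node: 2 branches. Total: 7 + 2 = 9.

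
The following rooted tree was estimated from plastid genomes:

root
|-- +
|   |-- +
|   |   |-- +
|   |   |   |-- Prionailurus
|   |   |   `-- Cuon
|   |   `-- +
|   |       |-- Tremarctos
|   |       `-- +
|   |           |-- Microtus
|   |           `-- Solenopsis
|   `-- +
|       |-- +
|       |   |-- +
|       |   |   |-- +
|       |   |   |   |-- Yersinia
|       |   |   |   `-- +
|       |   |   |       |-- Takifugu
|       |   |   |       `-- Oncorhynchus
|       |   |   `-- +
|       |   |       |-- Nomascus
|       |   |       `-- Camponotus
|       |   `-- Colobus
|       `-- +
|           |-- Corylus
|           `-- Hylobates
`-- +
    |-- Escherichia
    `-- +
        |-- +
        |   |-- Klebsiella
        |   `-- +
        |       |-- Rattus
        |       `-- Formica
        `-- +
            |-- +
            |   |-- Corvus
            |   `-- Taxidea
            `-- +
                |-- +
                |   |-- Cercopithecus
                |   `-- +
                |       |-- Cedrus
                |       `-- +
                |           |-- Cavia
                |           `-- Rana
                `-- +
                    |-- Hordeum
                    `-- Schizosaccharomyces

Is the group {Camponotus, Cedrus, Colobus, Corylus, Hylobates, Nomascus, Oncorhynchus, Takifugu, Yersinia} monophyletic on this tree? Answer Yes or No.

No

The MRCA of the listed taxa is the root, so the smallest clade containing them is the whole tree.
That clade also contains Cavia, Cercopithecus, Corvus, Cuon, Escherichia, Formica, Hordeum, Klebsiella, Microtus, Prionailurus, Rana, Rattus, Schizosaccharomyces, Solenopsis, Taxidea, Tremarctos, which are not in the proposed group, so the group is not monophyletic.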